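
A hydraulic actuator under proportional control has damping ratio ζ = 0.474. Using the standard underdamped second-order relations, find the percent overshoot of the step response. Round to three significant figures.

For an underdamped second-order system, %OS = 100·exp(−πζ/√(1−ζ²)).
πζ/√(1−ζ²) = π·0.474/√(1−0.225) = 1.691, so %OS = 100·e^(−1.691) = 18.4%.

%OS ≈ 18.4%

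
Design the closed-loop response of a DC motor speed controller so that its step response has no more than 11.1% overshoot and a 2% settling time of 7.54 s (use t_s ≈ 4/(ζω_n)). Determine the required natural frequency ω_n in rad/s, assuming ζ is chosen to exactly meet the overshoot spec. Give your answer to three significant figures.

ω_n ≈ 0.925 rad/s

ζ = −ln(OS)/√(π² + (ln OS)²). With OS = 0.111, ln OS = −2.198 and ζ = 2.198/3.834 = 0.573.
From t_s ≈ 4/(ζω_n): ω_n = 4/(ζ·t_s) = 4/(0.573·7.54) = 0.925 rad/s.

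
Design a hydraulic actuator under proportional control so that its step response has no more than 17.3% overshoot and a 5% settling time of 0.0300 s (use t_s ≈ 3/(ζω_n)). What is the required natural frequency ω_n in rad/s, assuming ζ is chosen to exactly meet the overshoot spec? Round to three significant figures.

Inverting the overshoot relation: ζ = |ln 0.173|/√(π² + ln²0.173) = 0.488.
Then ω_n = 3/(ζ t_s) = 3/(0.488 × 0.0300) = 205 rad/s.

ω_n ≈ 205 rad/s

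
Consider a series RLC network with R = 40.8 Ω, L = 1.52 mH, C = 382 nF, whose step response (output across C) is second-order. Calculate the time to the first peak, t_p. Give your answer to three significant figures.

For a series RLC circuit (capacitor voltage as output), ω_n = 1/√(LC) = 1/√(1.52 mH · 382 nF) = 41500 rad/s.
ζ = (R/2)·√(C/L) = (40.8/2)·√(382 nF/1.52 mH) = 0.323.
ω_d = ω_n√(1−ζ²) = 39300 rad/s. t_p = π/ω_d = 0.0000800 s.

t_p ≈ 0.0000800 s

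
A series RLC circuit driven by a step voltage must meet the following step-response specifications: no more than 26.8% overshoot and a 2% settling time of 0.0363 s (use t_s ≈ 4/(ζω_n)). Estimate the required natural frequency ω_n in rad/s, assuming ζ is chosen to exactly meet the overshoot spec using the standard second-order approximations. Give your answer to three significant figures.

ζ = −ln(OS)/√(π² + (ln OS)²). With OS = 0.268, ln OS = −1.317 and ζ = 1.317/3.406 = 0.387.
Then ω_n = 4/(ζ t_s) = 4/(0.387 × 0.0363) = 285 rad/s.

ω_n ≈ 285 rad/s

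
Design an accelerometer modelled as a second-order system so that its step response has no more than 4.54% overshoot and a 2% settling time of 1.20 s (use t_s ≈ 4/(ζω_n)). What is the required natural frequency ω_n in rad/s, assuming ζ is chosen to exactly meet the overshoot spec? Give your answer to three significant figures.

ω_n ≈ 4.75 rad/s

ζ = −ln(OS)/√(π² + (ln OS)²). With OS = 0.0454, ln OS = −3.092 and ζ = 3.092/4.408 = 0.701.
From t_s ≈ 4/(ζω_n): ω_n = 4/(ζ·t_s) = 4/(0.701·1.20) = 4.75 rad/s.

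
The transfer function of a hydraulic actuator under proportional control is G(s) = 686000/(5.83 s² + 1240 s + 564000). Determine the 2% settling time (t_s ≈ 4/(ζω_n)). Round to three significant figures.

t_s ≈ 0.0376 s

Dividing through by 5.83: denominator becomes s² + 212.7 s + 96740.
So ω_n = √96740 = 311 rad/s and ζ = 212.7/(2·311) = 0.342.
t_s ≈ 4/(ζω_n) = 0.0376 s.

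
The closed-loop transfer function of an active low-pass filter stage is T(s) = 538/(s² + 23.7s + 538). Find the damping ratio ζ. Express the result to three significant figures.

ζ ≈ 0.511

Matching coefficients with s² + 2ζω_n s + ω_n² gives ω_n² = 538 ⇒ ω_n = 23.2 rad/s, and ζ = 23.7/(2ω_n) = 0.511.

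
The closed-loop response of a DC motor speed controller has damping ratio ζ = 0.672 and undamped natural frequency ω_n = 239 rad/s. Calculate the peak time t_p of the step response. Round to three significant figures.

t_p ≈ 0.0177 s

The damped frequency is ω_d = ω_n√(1−ζ²) = 239·√(1−0.452) = 177 rad/s.
Peak time t_p = π/ω_d = π/177 = 0.0177 s.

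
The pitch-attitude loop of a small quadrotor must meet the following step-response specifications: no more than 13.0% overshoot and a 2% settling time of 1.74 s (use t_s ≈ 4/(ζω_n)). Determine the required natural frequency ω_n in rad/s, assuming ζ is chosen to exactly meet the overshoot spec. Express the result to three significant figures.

ω_n ≈ 4.22 rad/s

Inverting the overshoot relation: ζ = |ln 0.130|/√(π² + ln²0.130) = 0.545.
From t_s ≈ 4/(ζω_n): ω_n = 4/(ζ·t_s) = 4/(0.545·1.74) = 4.22 rad/s.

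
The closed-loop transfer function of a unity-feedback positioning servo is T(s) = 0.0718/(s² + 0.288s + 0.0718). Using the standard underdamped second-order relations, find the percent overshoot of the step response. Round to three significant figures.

%OS ≈ 13.5%

Comparing the denominator to s² + 2ζω_n s + ω_n²: ω_n = √0.0718 = 0.268 rad/s, and 2ζω_n = 0.288 so ζ = 0.288/(2·0.268) = 0.537.
%OS = 100·exp(−πζ/√(1−ζ²)) = 13.5%.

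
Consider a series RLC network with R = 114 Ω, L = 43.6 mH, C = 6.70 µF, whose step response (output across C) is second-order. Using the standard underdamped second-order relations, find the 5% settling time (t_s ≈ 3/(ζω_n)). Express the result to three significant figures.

t_s ≈ 0.00229 s

For a series RLC circuit (capacitor voltage as output), ω_n = 1/√(LC) = 1/√(43.6 mH · 6.70 µF) = 1850 rad/s.
ζ = (R/2)·√(C/L) = (114/2)·√(6.70 µF/43.6 mH) = 0.707.
t_s ≈ 3/(ζω_n) = 0.00229 s.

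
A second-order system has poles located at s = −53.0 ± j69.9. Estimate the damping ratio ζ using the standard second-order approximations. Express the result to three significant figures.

ζ ≈ 0.604

The poles are at −σ ± jω_d with σ = 53.0 and ω_d = 69.9, so ω_n = √(σ²+ω_d²) = 87.7 rad/s and ζ = σ/ω_n = 0.604.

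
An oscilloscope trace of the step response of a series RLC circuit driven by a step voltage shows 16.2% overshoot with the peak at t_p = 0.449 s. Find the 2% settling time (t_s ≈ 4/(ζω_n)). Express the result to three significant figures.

t_s ≈ 0.987 s

ζ from %OS: ζ = |ln 0.162|/√(π²+ln²0.162) = 0.501.
t_p = π/ω_d ⇒ ω_d = 7.00 rad/s; then ω_n = ω_d/√(1−ζ²) = 8.09 rad/s.
t_s ≈ 4/(ζω_n) = 4/(0.501·8.09) = 0.987 s.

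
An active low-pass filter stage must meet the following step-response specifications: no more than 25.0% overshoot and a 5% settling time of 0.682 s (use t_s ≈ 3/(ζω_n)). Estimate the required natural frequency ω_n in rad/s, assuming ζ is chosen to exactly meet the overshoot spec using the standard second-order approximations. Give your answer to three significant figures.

ω_n ≈ 10.9 rad/s

Inverting the overshoot relation: ζ = |ln 0.250|/√(π² + ln²0.250) = 0.404.
Then ω_n = 3/(ζ t_s) = 3/(0.404 × 0.682) = 10.9 rad/s.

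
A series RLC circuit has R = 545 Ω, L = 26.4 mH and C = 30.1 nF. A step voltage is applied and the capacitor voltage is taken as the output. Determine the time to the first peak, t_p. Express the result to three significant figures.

t_p ≈ 0.0000926 s

For a series RLC circuit (capacitor voltage as output), ω_n = 1/√(LC) = 1/√(26.4 mH · 30.1 nF) = 35500 rad/s.
ζ = (R/2)·√(C/L) = (545/2)·√(30.1 nF/26.4 mH) = 0.291.
The damped frequency ω_d = ω_n√(1−ζ²) = 33900 rad/s. t_p = π/ω_d = 0.0000926 s.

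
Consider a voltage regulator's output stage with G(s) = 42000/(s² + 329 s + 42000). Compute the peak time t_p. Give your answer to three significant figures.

t_p ≈ 0.0257 s

Comparing the denominator to s² + 2ζω_n s + ω_n²: ω_n = √42000 = 205 rad/s, and 2ζω_n = 329 so ζ = 329/(2·205) = 0.803.
ω_d = 205·√(1 − 0.803²) = 122 rad/s. Then t_p = π/ω_d = 0.0257 s.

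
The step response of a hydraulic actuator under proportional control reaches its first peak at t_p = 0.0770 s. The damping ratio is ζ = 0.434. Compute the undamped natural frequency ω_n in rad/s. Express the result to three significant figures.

Peak time t_p = π/ω_d, so ω_d = π/t_p = π/0.0770 = 40.8 rad/s.
ω_n = ω_d/√(1−ζ²) = 40.8/√0.812 = 45.3 rad/s.

ω_n ≈ 45.3 rad/s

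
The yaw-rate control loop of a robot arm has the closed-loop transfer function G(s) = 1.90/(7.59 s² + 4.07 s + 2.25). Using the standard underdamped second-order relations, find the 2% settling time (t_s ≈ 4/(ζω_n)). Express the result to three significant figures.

t_s ≈ 14.9 s

Dividing through by 7.59: denominator becomes s² + 0.5362 s + 0.2964.
So ω_n = √0.2964 = 0.544 rad/s and ζ = 0.5362/(2·0.544) = 0.492.
t_s ≈ 4/(ζω_n) = 14.9 s.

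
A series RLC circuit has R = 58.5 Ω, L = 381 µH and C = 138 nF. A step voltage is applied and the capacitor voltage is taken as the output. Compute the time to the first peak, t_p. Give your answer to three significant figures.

For a series RLC circuit (capacitor voltage as output), ω_n = 1/√(LC) = 1/√(381 µH · 138 nF) = 138000 rad/s.
ζ = (R/2)·√(C/L) = (58.5/2)·√(138 nF/381 µH) = 0.557.
ω_d = ω_n√(1−ζ²) = 115000 rad/s. t_p = π/ω_d = 0.0000274 s.

t_p ≈ 0.0000274 s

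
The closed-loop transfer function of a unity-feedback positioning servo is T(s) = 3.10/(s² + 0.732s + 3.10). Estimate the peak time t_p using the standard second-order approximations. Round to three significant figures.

t_p ≈ 1.82 s

Matching coefficients with s² + 2ζω_n s + ω_n² gives ω_n² = 3.10 ⇒ ω_n = 1.76 rad/s, and ζ = 0.732/(2ω_n) = 0.208.
The damped frequency ω_d = ω_n√(1−ζ²) = 1.72 rad/s. Then t_p = π/ω_d = 1.82 s.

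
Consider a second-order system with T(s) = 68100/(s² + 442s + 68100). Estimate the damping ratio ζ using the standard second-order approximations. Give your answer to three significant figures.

ζ ≈ 0.847

ω_n = √68100 = 261 rad/s; ζ = 442/(2·261) = 0.847.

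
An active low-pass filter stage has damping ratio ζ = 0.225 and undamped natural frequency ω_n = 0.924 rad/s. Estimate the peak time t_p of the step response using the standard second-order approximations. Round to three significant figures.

t_p ≈ 3.49 s

The damped frequency is ω_d = ω_n√(1−ζ²) = 0.924·√(1−0.0506) = 0.900 rad/s.
Peak time t_p = π/ω_d = π/0.900 = 3.49 s.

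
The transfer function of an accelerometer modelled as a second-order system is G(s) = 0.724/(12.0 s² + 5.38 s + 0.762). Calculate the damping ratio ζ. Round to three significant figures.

Dividing through by 12.0: denominator becomes s² + 0.4483 s + 0.06350.
So ω_n = √0.06350 = 0.252 rad/s and ζ = 0.4483/(2·0.252) = 0.890.

ζ ≈ 0.890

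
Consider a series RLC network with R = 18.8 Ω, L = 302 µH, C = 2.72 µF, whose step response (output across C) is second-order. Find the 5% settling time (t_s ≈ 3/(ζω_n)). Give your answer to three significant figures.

t_s ≈ 0.0000964 s

For a series RLC circuit (capacitor voltage as output), ω_n = 1/√(LC) = 1/√(302 µH · 2.72 µF) = 34900 rad/s.
ζ = (R/2)·√(C/L) = (18.8/2)·√(2.72 µF/302 µH) = 0.892.
t_s ≈ 3/(ζω_n) = 0.0000964 s.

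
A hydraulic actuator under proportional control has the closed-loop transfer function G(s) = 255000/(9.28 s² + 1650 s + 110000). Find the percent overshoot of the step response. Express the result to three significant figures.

%OS ≈ 1.18%

Dividing through by 9.28: denominator becomes s² + 177.8 s + 11850.
So ω_n = √11850 = 109 rad/s and ζ = 177.8/(2·109) = 0.817.
%OS = 100·exp(−πζ/√(1−ζ²)) = 1.18%.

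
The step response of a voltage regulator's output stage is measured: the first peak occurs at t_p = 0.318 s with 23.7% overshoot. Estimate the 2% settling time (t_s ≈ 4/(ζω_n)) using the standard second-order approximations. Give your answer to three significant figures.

ζ from %OS: ζ = |ln 0.237|/√(π²+ln²0.237) = 0.417.
From t_p = π/ω_d, ω_d = π/0.318 = 9.88 rad/s, so ω_n = ω_d/√(1−ζ²) = 10.9 rad/s.
t_s ≈ 4/(ζω_n) = 4/(0.417·10.9) = 0.884 s.

t_s ≈ 0.884 s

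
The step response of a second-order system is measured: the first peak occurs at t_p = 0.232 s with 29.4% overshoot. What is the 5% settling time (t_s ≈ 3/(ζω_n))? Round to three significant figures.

t_s ≈ 0.569 s

The overshoot fixes ζ = −ln(OS)/√(π²+ln²(OS)) = 0.363.
t_p = π/ω_d ⇒ ω_d = 13.5 rad/s; then ω_n = ω_d/√(1−ζ²) = 14.5 rad/s.
t_s ≈ 3/(ζω_n) = 3/(0.363·14.5) = 0.569 s.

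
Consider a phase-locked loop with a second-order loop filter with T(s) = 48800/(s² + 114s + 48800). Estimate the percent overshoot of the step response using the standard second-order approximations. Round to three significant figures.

Comparing the denominator to s² + 2ζω_n s + ω_n²: ω_n = √48800 = 221 rad/s, and 2ζω_n = 114 so ζ = 114/(2·221) = 0.258.
%OS = 100 e^{−πζ/√(1−ζ²)} with ζ = 0.258 gives 43.2%.

%OS ≈ 43.2%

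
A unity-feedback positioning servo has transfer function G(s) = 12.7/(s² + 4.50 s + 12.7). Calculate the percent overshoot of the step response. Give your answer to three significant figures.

ω_n = √12.7 = 3.56 rad/s; ζ = 4.50/(2·3.56) = 0.631.
%OS = 100·exp(−πζ/√(1−ζ²)) = 7.75%.

%OS ≈ 7.75%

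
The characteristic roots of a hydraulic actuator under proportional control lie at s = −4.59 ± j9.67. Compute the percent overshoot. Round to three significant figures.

%OS ≈ 22.5%

|pole| = ω_n = √(4.59² + 9.67²) = 10.7 rad/s; ζ = cos θ = σ/ω_n = 0.429.
%OS = 100 e^{−πζ/√(1−ζ²)} with ζ = 0.429 gives 22.5%.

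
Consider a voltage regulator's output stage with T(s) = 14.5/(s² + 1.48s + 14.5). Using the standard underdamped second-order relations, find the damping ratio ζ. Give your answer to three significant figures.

ζ ≈ 0.194

Comparing the denominator to s² + 2ζω_n s + ω_n²: ω_n = √14.5 = 3.81 rad/s, and 2ζω_n = 1.48 so ζ = 1.48/(2·3.81) = 0.194.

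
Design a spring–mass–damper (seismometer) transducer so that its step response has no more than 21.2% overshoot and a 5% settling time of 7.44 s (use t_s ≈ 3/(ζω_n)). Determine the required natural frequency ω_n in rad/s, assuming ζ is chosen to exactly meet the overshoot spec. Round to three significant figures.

Inverting the overshoot relation: ζ = |ln 0.212|/√(π² + ln²0.212) = 0.443.
Then ω_n = 3/(ζ t_s) = 3/(0.443 × 7.44) = 0.911 rad/s.

ω_n ≈ 0.911 rad/s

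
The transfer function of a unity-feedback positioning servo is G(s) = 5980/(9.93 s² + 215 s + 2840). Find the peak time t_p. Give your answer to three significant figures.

Dividing through by 9.93: denominator becomes s² + 21.65 s + 286.0.
So ω_n = √286.0 = 16.9 rad/s and ζ = 21.65/(2·16.9) = 0.640.
ω_d = 16.9·√(1 − 0.640²) = 13.0 rad/s. t_p = π/ω_d = 0.242 s.

t_p ≈ 0.242 s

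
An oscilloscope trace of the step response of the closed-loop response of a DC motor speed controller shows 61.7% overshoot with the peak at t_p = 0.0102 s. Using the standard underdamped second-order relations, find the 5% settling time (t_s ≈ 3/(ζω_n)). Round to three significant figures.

ζ from %OS: ζ = |ln 0.617|/√(π²+ln²0.617) = 0.152.
From t_p = π/ω_d, ω_d = π/0.0102 = 308 rad/s, so ω_n = ω_d/√(1−ζ²) = 312 rad/s.
t_s ≈ 3/(ζω_n) = 3/(0.152·312) = 0.0634 s.

t_s ≈ 0.0634 s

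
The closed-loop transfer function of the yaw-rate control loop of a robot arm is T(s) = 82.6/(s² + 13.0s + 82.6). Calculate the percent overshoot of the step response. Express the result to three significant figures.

%OS ≈ 4.02%

ω_n = √82.6 = 9.09 rad/s; ζ = 13.0/(2·9.09) = 0.715.
%OS = 100·exp(−πζ/√(1−ζ²)) = 4.02%.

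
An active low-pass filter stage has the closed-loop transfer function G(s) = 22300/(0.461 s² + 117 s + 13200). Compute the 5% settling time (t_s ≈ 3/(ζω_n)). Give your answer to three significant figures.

Dividing through by 0.461: denominator becomes s² + 253.8 s + 28630.
So ω_n = √28630 = 169 rad/s and ζ = 253.8/(2·169) = 0.750.
t_s ≈ 3/(ζω_n) = 0.0236 s.

t_s ≈ 0.0236 s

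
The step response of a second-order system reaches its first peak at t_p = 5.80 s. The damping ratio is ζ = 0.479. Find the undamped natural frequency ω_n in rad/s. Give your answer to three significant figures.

ω_n ≈ 0.617 rad/s

Peak time t_p = π/ω_d, so ω_d = π/t_p = π/5.80 = 0.542 rad/s.
ω_n = ω_d/√(1−ζ²) = 0.542/√0.771 = 0.617 rad/s.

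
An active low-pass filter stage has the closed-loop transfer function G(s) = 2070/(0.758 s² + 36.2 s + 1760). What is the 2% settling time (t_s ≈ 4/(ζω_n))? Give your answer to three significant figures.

Dividing through by 0.758: denominator becomes s² + 47.76 s + 2322.
So ω_n = √2322 = 48.2 rad/s and ζ = 47.76/(2·48.2) = 0.496.
t_s ≈ 4/(ζω_n) = 0.168 s.

t_s ≈ 0.168 s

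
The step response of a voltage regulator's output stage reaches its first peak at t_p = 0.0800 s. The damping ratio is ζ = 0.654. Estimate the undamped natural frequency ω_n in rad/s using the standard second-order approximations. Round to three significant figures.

ω_n ≈ 51.9 rad/s

Peak time t_p = π/ω_d, so ω_d = π/t_p = π/0.0800 = 39.3 rad/s.
ω_n = ω_d/√(1−ζ²) = 39.3/√0.572 = 51.9 rad/s.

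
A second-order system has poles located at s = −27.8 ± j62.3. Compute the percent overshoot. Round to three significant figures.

The poles are at −σ ± jω_d with σ = 27.8 and ω_d = 62.3, so ω_n = √(σ²+ω_d²) = 68.2 rad/s and ζ = σ/ω_n = 0.407.
%OS = 100·exp(−πζ/√(1−ζ²)) = 24.6%.

%OS ≈ 24.6%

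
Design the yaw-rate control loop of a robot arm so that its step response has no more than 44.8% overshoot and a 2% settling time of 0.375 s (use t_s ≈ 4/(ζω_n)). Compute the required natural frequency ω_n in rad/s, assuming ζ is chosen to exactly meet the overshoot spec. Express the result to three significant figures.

Inverting the overshoot relation: ζ = |ln 0.448|/√(π² + ln²0.448) = 0.248.
From t_s ≈ 4/(ζω_n): ω_n = 4/(ζ·t_s) = 4/(0.248·0.375) = 43.1 rad/s.

ω_n ≈ 43.1 rad/s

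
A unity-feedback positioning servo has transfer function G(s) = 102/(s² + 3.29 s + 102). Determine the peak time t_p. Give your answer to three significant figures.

Comparing the denominator to s² + 2ζω_n s + ω_n²: ω_n = √102 = 10.1 rad/s, and 2ζω_n = 3.29 so ζ = 3.29/(2·10.1) = 0.163.
The damped frequency ω_d = ω_n√(1−ζ²) = 9.96 rad/s. Then t_p = π/ω_d = 0.315 s.

t_p ≈ 0.315 s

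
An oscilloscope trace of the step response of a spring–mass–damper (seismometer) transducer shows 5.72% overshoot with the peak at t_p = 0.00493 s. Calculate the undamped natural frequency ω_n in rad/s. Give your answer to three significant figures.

From the overshoot, ζ = −ln(OS)/√(π²+ln²(OS)) = 0.673.
t_p = π/ω_d ⇒ ω_d = 637 rad/s; then ω_n = ω_d/√(1−ζ²) = 862 rad/s.

ω_n ≈ 862 rad/s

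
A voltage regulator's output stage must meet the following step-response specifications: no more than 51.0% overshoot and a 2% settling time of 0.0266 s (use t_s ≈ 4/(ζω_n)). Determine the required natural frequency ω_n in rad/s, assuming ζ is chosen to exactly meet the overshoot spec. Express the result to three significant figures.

ω_n ≈ 718 rad/s

From %OS = 100·exp(−πζ/√(1−ζ²)), invert to get ζ = −ln(OS)/√(π² + ln²(OS)) with OS = 0.510.
−ln 0.510 = 0.6733, so ζ = 0.6733/√(π² + 0.4534) = 0.210.
From t_s ≈ 4/(ζω_n): ω_n = 4/(ζ·t_s) = 4/(0.210·0.0266) = 718 rad/s.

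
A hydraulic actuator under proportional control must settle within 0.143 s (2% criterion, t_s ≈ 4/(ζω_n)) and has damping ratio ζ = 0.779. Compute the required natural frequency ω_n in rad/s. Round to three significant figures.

ω_n ≈ 35.9 rad/s

Rearranging t_s ≈ 4/(ζω_n) gives ω_n = 4/(ζ·t_s) = 4/(0.779 × 0.143) = 35.9 rad/s.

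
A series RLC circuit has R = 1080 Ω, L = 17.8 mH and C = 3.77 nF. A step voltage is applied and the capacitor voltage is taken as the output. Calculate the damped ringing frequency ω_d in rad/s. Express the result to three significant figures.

ω_d ≈ 118000 rad/s

For a series RLC circuit (capacitor voltage as output), ω_n = 1/√(LC) = 1/√(17.8 mH · 3.77 nF) = 122000 rad/s.
ζ = (R/2)·√(C/L) = (1080/2)·√(3.77 nF/17.8 mH) = 0.249.
ω_d = ω_n√(1−ζ²) = 118000 rad/s.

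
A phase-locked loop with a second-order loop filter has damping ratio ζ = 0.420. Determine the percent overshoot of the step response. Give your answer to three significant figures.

For an underdamped second-order system, %OS = 100·exp(−πζ/√(1−ζ²)).
πζ/√(1−ζ²) = π·0.420/√(1−0.176) = 1.454, so %OS = 100·e^(−1.454) = 23.4%.

%OS ≈ 23.4%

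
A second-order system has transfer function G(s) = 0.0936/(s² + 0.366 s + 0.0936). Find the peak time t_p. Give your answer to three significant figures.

ω_n = √0.0936 = 0.306 rad/s; ζ = 0.366/(2·0.306) = 0.598.
The damped frequency ω_d = ω_n√(1−ζ²) = 0.245 rad/s. Then t_p = π/ω_d = 12.8 s.

t_p ≈ 12.8 s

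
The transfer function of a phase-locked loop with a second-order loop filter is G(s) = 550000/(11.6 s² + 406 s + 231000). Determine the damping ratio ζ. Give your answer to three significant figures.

ζ ≈ 0.124

Dividing through by 11.6: denominator becomes s² + 35.00 s + 19910.
So ω_n = √19910 = 141 rad/s and ζ = 35.00/(2·141) = 0.124.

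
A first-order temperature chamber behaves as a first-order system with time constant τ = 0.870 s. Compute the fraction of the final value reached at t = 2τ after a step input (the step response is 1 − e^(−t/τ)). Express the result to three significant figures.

y(t)/y_∞ = 1 − e^(−t/τ) = 1 − e^(−2) = 1 − e^(−2.00) = 0.865.

y/y_∞ ≈ 0.865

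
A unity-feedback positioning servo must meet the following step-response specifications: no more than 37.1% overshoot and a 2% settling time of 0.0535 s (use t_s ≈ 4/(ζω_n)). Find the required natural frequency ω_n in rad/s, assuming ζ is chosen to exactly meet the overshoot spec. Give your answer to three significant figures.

ω_n ≈ 248 rad/s

From %OS = 100·exp(−πζ/√(1−ζ²)), invert to get ζ = −ln(OS)/√(π² + ln²(OS)) with OS = 0.371.
−ln 0.371 = 0.9916, so ζ = 0.9916/√(π² + 0.9832) = 0.301.
Then ω_n = 4/(ζ t_s) = 4/(0.301 × 0.0535) = 248 rad/s.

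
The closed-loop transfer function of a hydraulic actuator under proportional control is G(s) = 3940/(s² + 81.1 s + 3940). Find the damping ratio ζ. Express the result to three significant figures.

Matching coefficients with s² + 2ζω_n s + ω_n² gives ω_n² = 3940 ⇒ ω_n = 62.8 rad/s, and ζ = 81.1/(2ω_n) = 0.646.

ζ ≈ 0.646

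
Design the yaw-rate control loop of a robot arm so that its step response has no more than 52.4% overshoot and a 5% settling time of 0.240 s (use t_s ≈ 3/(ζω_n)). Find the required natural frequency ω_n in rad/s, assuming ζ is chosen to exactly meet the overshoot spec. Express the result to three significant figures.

ω_n ≈ 62.0 rad/s

From %OS = 100·exp(−πζ/√(1−ζ²)), invert to get ζ = −ln(OS)/√(π² + ln²(OS)) with OS = 0.524.
−ln 0.524 = 0.6463, so ζ = 0.6463/√(π² + 0.4177) = 0.201.
Then ω_n = 3/(ζ t_s) = 3/(0.201 × 0.240) = 62.0 rad/s.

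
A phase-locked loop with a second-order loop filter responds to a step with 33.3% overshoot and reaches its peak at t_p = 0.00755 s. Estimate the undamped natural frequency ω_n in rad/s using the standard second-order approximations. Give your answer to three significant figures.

ζ from %OS: ζ = |ln 0.333|/√(π²+ln²0.333) = 0.330.
From t_p = π/ω_d, ω_d = π/0.00755 = 416 rad/s, so ω_n = ω_d/√(1−ζ²) = 441 rad/s.

ω_n ≈ 441 rad/s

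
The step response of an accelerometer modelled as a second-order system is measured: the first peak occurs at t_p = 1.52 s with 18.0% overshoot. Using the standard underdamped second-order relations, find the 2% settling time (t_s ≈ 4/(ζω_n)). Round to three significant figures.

ζ from %OS: ζ = |ln 0.180|/√(π²+ln²0.180) = 0.479.
t_p = π/ω_d ⇒ ω_d = 2.07 rad/s; then ω_n = ω_d/√(1−ζ²) = 2.35 rad/s.
t_s ≈ 4/(ζω_n) = 4/(0.479·2.35) = 3.55 s.

t_s ≈ 3.55 s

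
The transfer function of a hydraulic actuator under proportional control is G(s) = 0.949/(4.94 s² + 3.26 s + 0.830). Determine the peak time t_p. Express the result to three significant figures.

Dividing through by 4.94: denominator becomes s² + 0.6599 s + 0.1680.
So ω_n = √0.1680 = 0.410 rad/s and ζ = 0.6599/(2·0.410) = 0.805.
ω_d = ω_n√(1−ζ²) = 0.243 rad/s. t_p = π/ω_d = 12.9 s.

t_p ≈ 12.9 s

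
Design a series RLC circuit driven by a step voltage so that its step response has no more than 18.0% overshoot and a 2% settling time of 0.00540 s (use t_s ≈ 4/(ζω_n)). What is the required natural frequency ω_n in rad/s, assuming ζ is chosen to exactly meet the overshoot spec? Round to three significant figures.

ζ = −ln(OS)/√(π² + (ln OS)²). With OS = 0.180, ln OS = −1.715 and ζ = 1.715/3.579 = 0.479.
From t_s ≈ 4/(ζω_n): ω_n = 4/(ζ·t_s) = 4/(0.479·0.00540) = 1550 rad/s.

ω_n ≈ 1550 rad/s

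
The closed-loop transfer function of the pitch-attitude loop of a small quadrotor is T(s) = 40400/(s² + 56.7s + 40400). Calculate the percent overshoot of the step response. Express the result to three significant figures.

%OS ≈ 63.9%

Comparing the denominator to s² + 2ζω_n s + ω_n²: ω_n = √40400 = 201 rad/s, and 2ζω_n = 56.7 so ζ = 56.7/(2·201) = 0.141.
%OS = 100 e^{−πζ/√(1−ζ²)} with ζ = 0.141 gives 63.9%.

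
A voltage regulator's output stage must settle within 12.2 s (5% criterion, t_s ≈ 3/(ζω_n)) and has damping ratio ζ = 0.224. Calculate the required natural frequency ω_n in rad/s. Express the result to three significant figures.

Rearranging t_s ≈ 3/(ζω_n) gives ω_n = 3/(ζ·t_s) = 3/(0.224 × 12.2) = 1.10 rad/s.

ω_n ≈ 1.10 rad/s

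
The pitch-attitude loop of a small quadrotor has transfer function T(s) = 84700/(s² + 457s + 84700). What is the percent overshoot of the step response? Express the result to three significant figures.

%OS ≈ 1.86%

Comparing the denominator to s² + 2ζω_n s + ω_n²: ω_n = √84700 = 291 rad/s, and 2ζω_n = 457 so ζ = 457/(2·291) = 0.785.
%OS = 100 e^{−πζ/√(1−ζ²)} with ζ = 0.785 gives 1.86%.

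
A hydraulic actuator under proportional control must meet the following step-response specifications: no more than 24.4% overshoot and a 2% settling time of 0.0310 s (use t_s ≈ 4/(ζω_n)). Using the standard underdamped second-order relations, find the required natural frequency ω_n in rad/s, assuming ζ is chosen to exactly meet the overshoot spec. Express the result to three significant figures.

ω_n ≈ 315 rad/s

ζ = −ln(OS)/√(π² + (ln OS)²). With OS = 0.244, ln OS = −1.411 and ζ = 1.411/3.444 = 0.410.
From t_s ≈ 4/(ζω_n): ω_n = 4/(ζ·t_s) = 4/(0.410·0.0310) = 315 rad/s.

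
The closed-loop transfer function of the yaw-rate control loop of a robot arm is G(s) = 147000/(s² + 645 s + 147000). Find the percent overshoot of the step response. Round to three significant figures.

Matching coefficients with s² + 2ζω_n s + ω_n² gives ω_n² = 147000 ⇒ ω_n = 383 rad/s, and ζ = 645/(2ω_n) = 0.841.
Overshoot: exp(−π·0.841/√(1−0.841²)) = 0.00755, i.e. 0.755%.

%OS ≈ 0.755%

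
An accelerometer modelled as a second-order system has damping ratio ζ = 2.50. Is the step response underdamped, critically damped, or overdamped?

Since ζ = 2.50 > 1, the system is overdamped.

overdamped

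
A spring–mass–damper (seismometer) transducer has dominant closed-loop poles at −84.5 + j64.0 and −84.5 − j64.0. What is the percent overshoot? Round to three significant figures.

%OS ≈ 1.58%

With σ = 84.5, ω_d = 64.0: ω_n = √(σ²+ω_d²) = 106 rad/s, ζ = σ/ω_n = 0.797.
Overshoot: exp(−π·0.797/√(1−0.797²)) = 0.0158, i.e. 1.58%.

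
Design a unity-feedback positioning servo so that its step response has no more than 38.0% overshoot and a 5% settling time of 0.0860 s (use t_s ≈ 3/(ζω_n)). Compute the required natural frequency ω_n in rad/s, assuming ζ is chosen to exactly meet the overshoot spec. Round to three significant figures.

ω_n ≈ 119 rad/s

Inverting the overshoot relation: ζ = |ln 0.380|/√(π² + ln²0.380) = 0.294.
Then ω_n = 3/(ζ t_s) = 3/(0.294 × 0.0860) = 119 rad/s.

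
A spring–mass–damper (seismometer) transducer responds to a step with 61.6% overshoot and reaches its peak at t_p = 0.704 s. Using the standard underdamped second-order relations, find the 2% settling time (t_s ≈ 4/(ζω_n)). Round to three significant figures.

t_s ≈ 5.81 s

The overshoot fixes ζ = −ln(OS)/√(π²+ln²(OS)) = 0.152.
From t_p = π/ω_d, ω_d = π/0.704 = 4.46 rad/s, so ω_n = ω_d/√(1−ζ²) = 4.52 rad/s.
t_s ≈ 4/(ζω_n) = 4/(0.152·4.52) = 5.81 s.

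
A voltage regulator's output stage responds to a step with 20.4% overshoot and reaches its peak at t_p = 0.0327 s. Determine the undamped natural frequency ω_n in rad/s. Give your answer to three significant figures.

ω_n ≈ 108 rad/s

From the overshoot, ζ = −ln(OS)/√(π²+ln²(OS)) = 0.451.
From t_p = π/ω_d, ω_d = π/0.0327 = 96.1 rad/s, so ω_n = ω_d/√(1−ζ²) = 108 rad/s.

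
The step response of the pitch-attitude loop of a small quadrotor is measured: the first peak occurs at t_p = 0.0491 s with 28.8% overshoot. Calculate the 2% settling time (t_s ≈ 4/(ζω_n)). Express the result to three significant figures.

ζ from %OS: ζ = |ln 0.288|/√(π²+ln²0.288) = 0.368.
t_p = π/ω_d ⇒ ω_d = 64.0 rad/s; then ω_n = ω_d/√(1−ζ²) = 68.8 rad/s.
t_s ≈ 4/(ζω_n) = 4/(0.368·68.8) = 0.158 s.

t_s ≈ 0.158 s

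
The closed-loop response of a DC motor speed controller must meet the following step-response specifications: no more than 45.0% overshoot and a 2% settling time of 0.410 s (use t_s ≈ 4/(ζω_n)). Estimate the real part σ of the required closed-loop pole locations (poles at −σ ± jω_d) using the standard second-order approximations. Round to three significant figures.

σ ≈ 9.76

The settling-time spec alone fixes σ = ζω_n = 4/t_s = 4/0.410 = 9.76.
(Overshoot then fixes ζ = 0.246 and hence ω_d = σ·√(1−ζ²)/ζ = 38.4 rad/s.)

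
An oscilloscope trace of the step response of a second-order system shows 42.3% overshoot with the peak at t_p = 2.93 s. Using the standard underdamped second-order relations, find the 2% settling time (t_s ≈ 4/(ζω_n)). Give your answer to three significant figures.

t_s ≈ 13.6 s

The overshoot fixes ζ = −ln(OS)/√(π²+ln²(OS)) = 0.264.
t_p = π/ω_d ⇒ ω_d = 1.07 rad/s; then ω_n = ω_d/√(1−ζ²) = 1.11 rad/s.
t_s ≈ 4/(ζω_n) = 4/(0.264·1.11) = 13.6 s.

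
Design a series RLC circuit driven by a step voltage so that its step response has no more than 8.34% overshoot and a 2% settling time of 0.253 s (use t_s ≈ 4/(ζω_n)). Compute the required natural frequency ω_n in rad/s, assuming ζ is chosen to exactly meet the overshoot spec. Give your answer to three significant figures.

ζ = −ln(OS)/√(π² + (ln OS)²). With OS = 0.0834, ln OS = −2.484 and ζ = 2.484/4.005 = 0.620.
From t_s ≈ 4/(ζω_n): ω_n = 4/(ζ·t_s) = 4/(0.620·0.253) = 25.5 rad/s.

ω_n ≈ 25.5 rad/s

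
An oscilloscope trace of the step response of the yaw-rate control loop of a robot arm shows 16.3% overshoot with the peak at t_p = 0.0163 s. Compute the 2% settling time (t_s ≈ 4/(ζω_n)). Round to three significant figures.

The overshoot fixes ζ = −ln(OS)/√(π²+ln²(OS)) = 0.500.
t_p = π/ω_d ⇒ ω_d = 193 rad/s; then ω_n = ω_d/√(1−ζ²) = 223 rad/s.
t_s ≈ 4/(ζω_n) = 4/(0.500·223) = 0.0359 s.

t_s ≈ 0.0359 s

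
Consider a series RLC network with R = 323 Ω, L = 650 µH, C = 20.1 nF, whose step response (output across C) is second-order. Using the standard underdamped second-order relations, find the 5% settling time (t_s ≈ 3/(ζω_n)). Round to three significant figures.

For a series RLC circuit (capacitor voltage as output), ω_n = 1/√(LC) = 1/√(650 µH · 20.1 nF) = 277000 rad/s.
ζ = (R/2)·√(C/L) = (323/2)·√(20.1 nF/650 µH) = 0.898.
t_s ≈ 3/(ζω_n) = 0.0000121 s.

t_s ≈ 0.0000121 s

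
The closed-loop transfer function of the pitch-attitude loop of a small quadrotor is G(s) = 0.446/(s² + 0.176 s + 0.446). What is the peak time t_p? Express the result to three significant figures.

ω_n = √0.446 = 0.668 rad/s; ζ = 0.176/(2·0.668) = 0.132.
The damped frequency ω_d = ω_n√(1−ζ²) = 0.662 rad/s. Then t_p = π/ω_d = 4.75 s.

t_p ≈ 4.75 s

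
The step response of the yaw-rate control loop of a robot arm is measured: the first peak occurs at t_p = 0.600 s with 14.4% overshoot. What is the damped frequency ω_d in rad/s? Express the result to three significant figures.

t_p = π/ω_d, so ω_d = π/0.600 = 5.24 rad/s.

ω_d ≈ 5.24 rad/s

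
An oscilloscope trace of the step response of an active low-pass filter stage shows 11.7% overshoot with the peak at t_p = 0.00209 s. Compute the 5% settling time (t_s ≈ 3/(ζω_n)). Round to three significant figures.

t_s ≈ 0.00292 s

The overshoot fixes ζ = −ln(OS)/√(π²+ln²(OS)) = 0.564.
From t_p = π/ω_d, ω_d = π/0.00209 = 1500 rad/s, so ω_n = ω_d/√(1−ζ²) = 1820 rad/s.
t_s ≈ 3/(ζω_n) = 3/(0.564·1820) = 0.00292 s.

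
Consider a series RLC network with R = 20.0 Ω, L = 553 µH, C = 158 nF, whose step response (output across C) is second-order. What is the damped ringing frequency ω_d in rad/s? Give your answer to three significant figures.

For a series RLC circuit (capacitor voltage as output), ω_n = 1/√(LC) = 1/√(553 µH · 158 nF) = 107000 rad/s.
ζ = (R/2)·√(C/L) = (20.0/2)·√(158 nF/553 µH) = 0.169.
ω_d = 107000·√(1 − 0.169²) = 105000 rad/s.

ω_d ≈ 105000 rad/s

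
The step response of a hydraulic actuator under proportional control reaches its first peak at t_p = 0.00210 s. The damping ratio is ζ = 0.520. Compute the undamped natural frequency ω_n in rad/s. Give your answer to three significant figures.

ω_n ≈ 1750 rad/s

Peak time t_p = π/ω_d, so ω_d = π/t_p = π/0.00210 = 1500 rad/s.
ω_n = ω_d/√(1−ζ²) = 1500/√0.730 = 1750 rad/s.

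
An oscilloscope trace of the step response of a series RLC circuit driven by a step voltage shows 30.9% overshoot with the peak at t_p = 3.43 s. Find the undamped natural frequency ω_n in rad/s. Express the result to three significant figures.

From the overshoot, ζ = −ln(OS)/√(π²+ln²(OS)) = 0.350.
t_p = π/ω_d ⇒ ω_d = 0.916 rad/s; then ω_n = ω_d/√(1−ζ²) = 0.978 rad/s.

ω_n ≈ 0.978 rad/s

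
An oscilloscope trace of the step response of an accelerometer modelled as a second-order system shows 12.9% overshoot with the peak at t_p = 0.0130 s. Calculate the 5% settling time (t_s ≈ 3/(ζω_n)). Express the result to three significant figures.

t_s ≈ 0.0190 s

ζ from %OS: ζ = |ln 0.129|/√(π²+ln²0.129) = 0.546.
t_p = π/ω_d ⇒ ω_d = 242 rad/s; then ω_n = ω_d/√(1−ζ²) = 288 rad/s.
t_s ≈ 3/(ζω_n) = 3/(0.546·288) = 0.0190 s.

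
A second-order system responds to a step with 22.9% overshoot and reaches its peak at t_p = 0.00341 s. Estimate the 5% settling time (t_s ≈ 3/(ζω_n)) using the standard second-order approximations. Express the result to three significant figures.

The overshoot fixes ζ = −ln(OS)/√(π²+ln²(OS)) = 0.425.
From t_p = π/ω_d, ω_d = π/0.00341 = 921 rad/s, so ω_n = ω_d/√(1−ζ²) = 1020 rad/s.
t_s ≈ 3/(ζω_n) = 3/(0.425·1020) = 0.00694 s.

t_s ≈ 0.00694 s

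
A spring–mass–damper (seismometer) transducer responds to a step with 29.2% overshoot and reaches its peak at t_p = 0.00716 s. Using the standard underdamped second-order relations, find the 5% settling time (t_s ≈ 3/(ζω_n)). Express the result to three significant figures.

t_s ≈ 0.0174 s

The overshoot fixes ζ = −ln(OS)/√(π²+ln²(OS)) = 0.365.
From t_p = π/ω_d, ω_d = π/0.00716 = 439 rad/s, so ω_n = ω_d/√(1−ζ²) = 471 rad/s.
t_s ≈ 3/(ζω_n) = 3/(0.365·471) = 0.0174 s.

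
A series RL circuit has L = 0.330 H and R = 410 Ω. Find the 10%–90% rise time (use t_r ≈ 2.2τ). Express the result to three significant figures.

τ = L/R = 0.330/410 = 0.000805 s.
t_r ≈ 2.2τ = 0.00177 s.

t_r ≈ 0.00177 s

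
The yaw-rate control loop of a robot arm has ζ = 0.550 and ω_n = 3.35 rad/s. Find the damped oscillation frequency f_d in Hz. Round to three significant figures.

f_d ≈ 0.445 Hz

ω_d = ω_n√(1−ζ²) = 3.35·√0.698 = 2.80 rad/s.
f_d = ω_d/(2π) = 0.445 Hz.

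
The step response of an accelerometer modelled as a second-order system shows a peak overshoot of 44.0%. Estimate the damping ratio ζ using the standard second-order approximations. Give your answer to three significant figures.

ζ ≈ 0.253

ζ = −ln(OS)/√(π² + (ln OS)²). With OS = 0.440, ln OS = −0.8210 and ζ = 0.8210/3.247 = 0.253.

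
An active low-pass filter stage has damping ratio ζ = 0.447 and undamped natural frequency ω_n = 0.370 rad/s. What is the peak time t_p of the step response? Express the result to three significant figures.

t_p ≈ 9.49 s

The damped frequency is ω_d = ω_n√(1−ζ²) = 0.370·√(1−0.200) = 0.331 rad/s.
Peak time t_p = π/ω_d = π/0.331 = 9.49 s.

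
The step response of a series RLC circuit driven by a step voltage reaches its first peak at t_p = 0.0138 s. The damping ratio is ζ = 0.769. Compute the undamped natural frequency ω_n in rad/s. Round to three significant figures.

ω_n ≈ 356 rad/s

Peak time t_p = π/ω_d, so ω_d = π/t_p = π/0.0138 = 228 rad/s.
ω_n = ω_d/√(1−ζ²) = 228/√0.409 = 356 rad/s.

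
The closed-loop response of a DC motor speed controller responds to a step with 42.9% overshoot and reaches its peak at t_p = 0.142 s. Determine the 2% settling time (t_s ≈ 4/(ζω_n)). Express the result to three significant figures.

From the overshoot, ζ = −ln(OS)/√(π²+ln²(OS)) = 0.260.
t_p = π/ω_d ⇒ ω_d = 22.1 rad/s; then ω_n = ω_d/√(1−ζ²) = 22.9 rad/s.
t_s ≈ 4/(ζω_n) = 4/(0.260·22.9) = 0.671 s.

t_s ≈ 0.671 s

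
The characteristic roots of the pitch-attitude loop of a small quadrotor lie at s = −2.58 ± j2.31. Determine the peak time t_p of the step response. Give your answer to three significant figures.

t_p = π/ω_d with ω_d = 2.31 (the imaginary part), so t_p = 1.36 s.

t_p ≈ 1.36 s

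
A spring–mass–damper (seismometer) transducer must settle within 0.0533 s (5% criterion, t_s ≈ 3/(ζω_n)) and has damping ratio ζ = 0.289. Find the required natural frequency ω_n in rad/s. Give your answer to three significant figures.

ω_n ≈ 195 rad/s

Rearranging t_s ≈ 3/(ζω_n) gives ω_n = 3/(ζ·t_s) = 3/(0.289 × 0.0533) = 195 rad/s.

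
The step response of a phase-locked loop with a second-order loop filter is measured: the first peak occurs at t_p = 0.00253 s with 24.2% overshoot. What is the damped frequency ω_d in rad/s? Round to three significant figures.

ω_d ≈ 1240 rad/s

t_p = π/ω_d, so ω_d = π/0.00253 = 1240 rad/s.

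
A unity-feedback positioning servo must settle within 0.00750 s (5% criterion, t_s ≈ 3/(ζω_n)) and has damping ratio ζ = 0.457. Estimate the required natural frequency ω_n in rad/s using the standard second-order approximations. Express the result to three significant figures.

Rearranging t_s ≈ 3/(ζω_n) gives ω_n = 3/(ζ·t_s) = 3/(0.457 × 0.00750) = 875 rad/s.

ω_n ≈ 875 rad/s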